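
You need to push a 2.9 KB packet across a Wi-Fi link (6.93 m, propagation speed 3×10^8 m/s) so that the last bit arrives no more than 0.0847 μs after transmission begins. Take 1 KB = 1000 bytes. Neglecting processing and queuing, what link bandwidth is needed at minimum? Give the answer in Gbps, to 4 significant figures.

L = 23200 bits.
Propagation delay = 6.93 / 300000000 = 0.0231 μs.
Transmission budget = 0.0847 − 0.0231 = 0.0616 μs.
R ≥ L / t_tx = 23200 bits / 6.16e-08 s = 376.6 Gbps.

376.6 Gbps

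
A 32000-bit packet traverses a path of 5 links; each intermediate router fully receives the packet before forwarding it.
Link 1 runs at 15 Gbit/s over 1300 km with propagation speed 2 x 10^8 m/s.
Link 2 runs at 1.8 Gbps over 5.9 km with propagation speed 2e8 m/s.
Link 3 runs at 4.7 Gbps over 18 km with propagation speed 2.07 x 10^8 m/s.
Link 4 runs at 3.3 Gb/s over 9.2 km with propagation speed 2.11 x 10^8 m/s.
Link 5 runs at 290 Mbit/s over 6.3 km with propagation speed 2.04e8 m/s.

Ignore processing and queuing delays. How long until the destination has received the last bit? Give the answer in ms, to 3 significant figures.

Transmission delays (L/R per hop): 0.00213333, 0.0177778, 0.00680851, 0.00969697, 0.110345 ms; sum = 0.146761 ms.
Propagation delays (d/s per hop): 6.5, 0.0295, 0.0869565, 0.0436019, 0.0308824 ms; sum = 6.69094 ms.
End-to-end = 6.84 ms.

6.84 ms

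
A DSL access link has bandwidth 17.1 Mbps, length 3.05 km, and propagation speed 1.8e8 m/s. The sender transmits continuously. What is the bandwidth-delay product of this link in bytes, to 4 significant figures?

Propagation delay = 3050 / 180000000 = 1.69444e-05 s.
BDP = R × t_prop = 17100000 × 1.69444e-05 = 289.75 bits.
In bytes: 289.75/8 = 36.22 bytes.

36.22 bytes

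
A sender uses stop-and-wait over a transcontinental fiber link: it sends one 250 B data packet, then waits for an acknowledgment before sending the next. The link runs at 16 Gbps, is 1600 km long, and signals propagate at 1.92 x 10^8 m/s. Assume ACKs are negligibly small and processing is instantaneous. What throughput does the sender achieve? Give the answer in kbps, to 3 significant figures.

120 kbps

t_tx = L/R = 2000/16000000000 = 1.25e-07 s.
t_prop = 1600000/192000000 = 0.00833333 s; RTT = 0.0166667 s.
Cycle = t_tx + RTT = 0.0166668 s.
Throughput = L / cycle = 2000 / 0.0166668 = 120 kbps.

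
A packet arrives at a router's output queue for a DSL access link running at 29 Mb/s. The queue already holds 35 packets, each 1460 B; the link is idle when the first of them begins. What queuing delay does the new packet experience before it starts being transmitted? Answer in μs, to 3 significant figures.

14100 μs

Each queued packet: L/R = 11680/29000000 = 402.759 μs.
35 queued → 14096.6 μs.
Queuing delay = 14100 μs.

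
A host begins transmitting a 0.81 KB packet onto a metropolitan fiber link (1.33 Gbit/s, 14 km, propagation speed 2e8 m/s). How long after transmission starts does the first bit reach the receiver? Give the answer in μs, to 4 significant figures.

70.00 μs

First bit experiences only propagation delay: d/s = 14000/200000000 = 70.00 μs.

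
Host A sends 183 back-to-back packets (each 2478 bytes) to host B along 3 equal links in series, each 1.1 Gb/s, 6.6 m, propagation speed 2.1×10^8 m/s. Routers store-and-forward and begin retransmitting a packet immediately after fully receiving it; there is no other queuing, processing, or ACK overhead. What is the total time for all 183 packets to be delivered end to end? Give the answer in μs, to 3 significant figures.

3330 μs

Per-hop transmission t_tx = L/R = 19824/1100000000 = 18.0218 μs.
Per-hop propagation t_prop = 6.6/210000000 = 0.0314286 μs.
Pipeline fill: first packet needs 3·t_tx to clear all hops; remaining 182 packets each add one t_tx.
Total = (3+183-1)·t_tx + 3·t_prop = 185·18.0218 + 3·0.0314286 = 3330 μs.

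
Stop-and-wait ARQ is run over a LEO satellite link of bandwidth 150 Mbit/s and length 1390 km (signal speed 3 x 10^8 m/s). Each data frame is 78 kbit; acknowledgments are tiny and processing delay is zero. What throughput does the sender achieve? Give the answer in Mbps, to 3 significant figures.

t_tx = L/R = 78000/150000000 = 0.00052 s.
t_prop = 1390000/300000000 = 0.00463333 s; RTT = 0.00926667 s.
Cycle = t_tx + RTT = 0.00978667 s.
Throughput = L / cycle = 78000 / 0.00978667 = 7.97 Mbps.

7.97 Mbps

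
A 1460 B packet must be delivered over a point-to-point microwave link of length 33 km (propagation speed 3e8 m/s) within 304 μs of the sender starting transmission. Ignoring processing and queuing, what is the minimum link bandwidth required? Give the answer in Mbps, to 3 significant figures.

60.2 Mbps

L = 11680 bits.
Propagation delay = 33000 / 300000000 = 110 μs.
Transmission budget = 304 − 110 = 194 μs.
R ≥ L / t_tx = 11680 bits / 0.000194 s = 60.2 Mbps.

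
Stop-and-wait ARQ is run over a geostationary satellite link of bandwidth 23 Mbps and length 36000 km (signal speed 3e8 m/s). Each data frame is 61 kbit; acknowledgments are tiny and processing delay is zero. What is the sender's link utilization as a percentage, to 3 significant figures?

t_tx = L/R = 61000/23000000 = 0.00265217 s.
t_prop = 36000000/300000000 = 0.12 s; RTT = 0.24 s.
Cycle = t_tx + RTT = 0.242652 s.
Utilization = t_tx / cycle = 0.00265217/0.242652 = 1.09 %.

1.09 %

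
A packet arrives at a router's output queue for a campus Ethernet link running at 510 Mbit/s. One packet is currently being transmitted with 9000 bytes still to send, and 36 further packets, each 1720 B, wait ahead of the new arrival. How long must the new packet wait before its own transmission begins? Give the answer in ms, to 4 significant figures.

1.112 ms

Each queued packet: L/R = 13760/510000000 = 0.0269804 ms.
36 queued → 0.971294 ms.
Plus remaining 72000 bits of current packet: 0.141176 ms.
Queuing delay = 1.112 ms.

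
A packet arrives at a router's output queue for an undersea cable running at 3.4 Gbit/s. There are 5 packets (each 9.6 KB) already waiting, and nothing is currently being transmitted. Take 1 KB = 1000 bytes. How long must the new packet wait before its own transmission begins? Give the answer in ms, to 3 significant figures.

Each queued packet: L/R = 76800/3400000000 = 0.0225882 ms.
5 queued → 0.112941 ms.
Queuing delay = 0.113 ms.

0.113 ms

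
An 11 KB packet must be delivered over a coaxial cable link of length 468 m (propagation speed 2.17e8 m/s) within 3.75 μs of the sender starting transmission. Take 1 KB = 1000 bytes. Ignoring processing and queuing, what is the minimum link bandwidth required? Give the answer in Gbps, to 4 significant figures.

55.23 Gbps

L = 88000 bits.
Propagation delay = 468 / 217000000 = 2.15668 μs.
Transmission budget = 3.75 − 2.15668 = 1.59332 μs.
R ≥ L / t_tx = 88000 bits / 1.59332e-06 s = 55.23 Gbps.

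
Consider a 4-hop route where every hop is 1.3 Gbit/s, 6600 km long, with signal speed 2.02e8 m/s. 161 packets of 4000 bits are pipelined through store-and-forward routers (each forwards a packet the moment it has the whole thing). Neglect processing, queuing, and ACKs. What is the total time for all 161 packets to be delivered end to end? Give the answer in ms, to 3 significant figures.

131 ms

Per-hop transmission t_tx = L/R = 4000/1300000000 = 0.00307692 ms.
Per-hop propagation t_prop = 6600000/202000000 = 32.6733 ms.
Pipeline fill: first packet needs 4·t_tx to clear all hops; remaining 160 packets each add one t_tx.
Total = (4+161-1)·t_tx + 4·t_prop = 164·0.00307692 + 4·32.6733 = 131 ms.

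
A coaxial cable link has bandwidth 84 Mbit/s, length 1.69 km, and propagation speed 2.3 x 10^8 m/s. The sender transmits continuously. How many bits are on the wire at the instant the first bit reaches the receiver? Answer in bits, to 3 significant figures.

Propagation delay = 1690 / 2.3e+08 = 7.34783e-06 s.
BDP = R × t_prop = 84000000 × 7.34783e-06 = 617.217 bits.

617 bits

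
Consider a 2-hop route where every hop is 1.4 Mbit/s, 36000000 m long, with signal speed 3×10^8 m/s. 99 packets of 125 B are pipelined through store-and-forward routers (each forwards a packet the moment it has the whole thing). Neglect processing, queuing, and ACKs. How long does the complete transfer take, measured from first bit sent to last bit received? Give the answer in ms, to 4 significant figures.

311.4 ms

Per-hop transmission t_tx = L/R = 1000/1400000 = 0.714286 ms.
Per-hop propagation t_prop = 36000000/300000000 = 120 ms.
Pipeline fill: first packet needs 2·t_tx to clear all hops; remaining 98 packets each add one t_tx.
Total = (2+99-1)·t_tx + 2·t_prop = 100·0.714286 + 2·120 = 311.4 ms.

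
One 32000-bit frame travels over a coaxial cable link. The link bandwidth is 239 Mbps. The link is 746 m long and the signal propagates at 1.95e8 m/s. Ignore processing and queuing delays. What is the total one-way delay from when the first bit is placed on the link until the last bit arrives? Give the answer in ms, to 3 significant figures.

Transmission delay = L/R = 32000 / 239000000 = 0.133891 ms.
Propagation delay = d/s = 746 m / 195000000 m/s = 0.00382564 ms.
Total = 0.138 ms.

0.138 ms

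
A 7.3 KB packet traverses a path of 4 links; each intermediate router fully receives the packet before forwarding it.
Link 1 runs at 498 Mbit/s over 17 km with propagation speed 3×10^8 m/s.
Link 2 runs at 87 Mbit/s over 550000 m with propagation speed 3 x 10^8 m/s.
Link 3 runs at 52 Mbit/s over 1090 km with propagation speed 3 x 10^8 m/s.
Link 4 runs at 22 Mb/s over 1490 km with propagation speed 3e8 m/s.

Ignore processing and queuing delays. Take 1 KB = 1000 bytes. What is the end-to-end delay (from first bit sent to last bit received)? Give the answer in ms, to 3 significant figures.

15.1 ms

L = 58400 bits.
Transmission delays (L/R per hop): 0.117269, 0.671264, 1.12308, 2.65455 ms; sum = 4.56616 ms.
Propagation delays (d/s per hop): 0.0566667, 1.83333, 3.63333, 4.96667 ms; sum = 10.49 ms.
End-to-end = 15.1 ms.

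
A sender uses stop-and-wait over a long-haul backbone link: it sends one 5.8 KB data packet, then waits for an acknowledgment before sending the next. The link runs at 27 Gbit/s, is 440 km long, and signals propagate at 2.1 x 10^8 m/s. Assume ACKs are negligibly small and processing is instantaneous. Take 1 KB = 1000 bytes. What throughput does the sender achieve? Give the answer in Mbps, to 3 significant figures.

t_tx = L/R = 46400/27000000000 = 1.71852e-06 s.
t_prop = 440000/210000000 = 0.00209524 s; RTT = 0.00419048 s.
Cycle = t_tx + RTT = 0.00419219 s.
Throughput = L / cycle = 46400 / 0.00419219 = 11.1 Mbps.

11.1 Mbps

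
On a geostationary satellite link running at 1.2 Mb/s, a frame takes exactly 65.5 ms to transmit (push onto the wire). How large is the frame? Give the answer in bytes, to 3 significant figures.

L = R × t_tx = 1200000 b/s × 0.0655 s = 78600 bits.
In bytes: 78600 / 8 = 9830 bytes.

9830 bytes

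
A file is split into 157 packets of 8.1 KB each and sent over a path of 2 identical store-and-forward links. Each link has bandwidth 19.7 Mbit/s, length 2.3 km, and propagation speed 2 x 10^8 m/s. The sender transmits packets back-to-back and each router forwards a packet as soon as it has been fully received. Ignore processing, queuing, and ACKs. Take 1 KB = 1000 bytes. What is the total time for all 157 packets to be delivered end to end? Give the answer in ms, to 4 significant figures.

Per-hop transmission t_tx = L/R = 64800/19700000 = 3.28934 ms.
Per-hop propagation t_prop = 2300/200000000 = 0.0115 ms.
Pipeline fill: first packet needs 2·t_tx to clear all hops; remaining 156 packets each add one t_tx.
Total = (2+157-1)·t_tx + 2·t_prop = 158·3.28934 + 2·0.0115 = 519.7 ms.

519.7 ms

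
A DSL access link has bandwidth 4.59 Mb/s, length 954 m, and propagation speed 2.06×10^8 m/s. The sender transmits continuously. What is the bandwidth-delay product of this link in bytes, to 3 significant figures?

2.66 bytes

Propagation delay = 954 / 206000000 = 4.63107e-06 s.
BDP = R × t_prop = 4590000 × 4.63107e-06 = 21.2566 bits.
In bytes: 21.2566/8 = 2.66 bytes.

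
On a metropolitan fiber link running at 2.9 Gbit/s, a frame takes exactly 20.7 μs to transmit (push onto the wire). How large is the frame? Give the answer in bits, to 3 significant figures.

L = R × t_tx = 2900000000 b/s × 2.07e-05 s = 60030 bits.

60000 bits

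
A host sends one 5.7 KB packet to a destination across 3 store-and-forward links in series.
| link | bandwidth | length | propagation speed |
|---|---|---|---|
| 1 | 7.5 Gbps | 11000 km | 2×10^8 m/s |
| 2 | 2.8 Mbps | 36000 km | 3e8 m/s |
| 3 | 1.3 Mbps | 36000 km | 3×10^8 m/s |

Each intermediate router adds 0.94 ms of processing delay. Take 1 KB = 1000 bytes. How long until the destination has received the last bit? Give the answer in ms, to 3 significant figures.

L = 45600 bits.
Transmission delays (L/R per hop): 0.00608, 16.2857, 35.0769 ms; sum = 51.3687 ms.
Propagation delays (d/s per hop): 55, 120, 120 ms; sum = 295 ms.
Processing at 2 router(s): 2 × 0.94 ms = 1.88 ms.
End-to-end = 348 ms.

348 ms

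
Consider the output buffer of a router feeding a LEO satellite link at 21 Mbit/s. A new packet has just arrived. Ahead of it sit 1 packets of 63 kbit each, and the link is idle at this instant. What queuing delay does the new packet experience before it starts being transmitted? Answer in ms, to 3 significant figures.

Each queued packet: L/R = 63000/21000000 = 3 ms.
1 queued → 3 ms.
Queuing delay = 3.00 ms.

3.00 ms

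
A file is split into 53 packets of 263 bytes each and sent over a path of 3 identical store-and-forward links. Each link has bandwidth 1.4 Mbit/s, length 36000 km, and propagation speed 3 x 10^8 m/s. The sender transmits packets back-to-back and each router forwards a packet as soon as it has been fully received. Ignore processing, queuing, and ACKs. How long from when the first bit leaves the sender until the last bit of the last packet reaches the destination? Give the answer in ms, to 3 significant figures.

443 ms

Per-hop transmission t_tx = L/R = 2104/1400000 = 1.50286 ms.
Per-hop propagation t_prop = 36000000/300000000 = 120 ms.
Pipeline fill: first packet needs 3·t_tx to clear all hops; remaining 52 packets each add one t_tx.
Total = (3+53-1)·t_tx + 3·t_prop = 55·1.50286 + 3·120 = 443 ms.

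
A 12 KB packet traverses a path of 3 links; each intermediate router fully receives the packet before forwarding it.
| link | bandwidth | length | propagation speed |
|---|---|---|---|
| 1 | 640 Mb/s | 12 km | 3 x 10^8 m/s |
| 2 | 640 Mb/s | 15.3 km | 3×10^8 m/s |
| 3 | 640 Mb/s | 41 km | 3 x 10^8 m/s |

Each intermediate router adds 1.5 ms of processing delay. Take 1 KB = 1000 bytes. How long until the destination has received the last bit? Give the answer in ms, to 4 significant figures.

3.678 ms

L = 96000 bits.
Transmission delay per hop = L/R = 96000/640000000 = 0.15 ms; 3 hops → 0.45 ms.
Propagation delays (d/s per hop): 0.04, 0.051, 0.136667 ms; sum = 0.227667 ms.
Processing at 2 router(s): 2 × 1.5 ms = 3 ms.
End-to-end = 3.678 ms.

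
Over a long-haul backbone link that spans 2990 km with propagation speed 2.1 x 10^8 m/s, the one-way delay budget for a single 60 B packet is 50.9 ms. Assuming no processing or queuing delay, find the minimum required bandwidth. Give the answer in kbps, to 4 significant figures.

13.09 kbps

L = 480 bits.
Propagation delay = 2990000 / 210000000 = 14.2381 ms.
Transmission budget = 50.9 − 14.2381 = 36.6619 ms.
R ≥ L / t_tx = 480 bits / 0.0366619 s = 13.09 kbps.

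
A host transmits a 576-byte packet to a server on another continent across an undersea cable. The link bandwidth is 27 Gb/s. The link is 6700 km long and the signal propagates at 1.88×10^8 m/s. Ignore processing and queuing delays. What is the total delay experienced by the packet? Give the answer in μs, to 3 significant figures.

L = 576 × 8 = 4608 bits.
Transmission delay = L/R = 4608 / 27000000000 = 0.170667 μs.
Propagation delay = d/s = 6700000 m / 188000000 m/s = 35638.3 μs.
Total = 35600 μs.

35600 μs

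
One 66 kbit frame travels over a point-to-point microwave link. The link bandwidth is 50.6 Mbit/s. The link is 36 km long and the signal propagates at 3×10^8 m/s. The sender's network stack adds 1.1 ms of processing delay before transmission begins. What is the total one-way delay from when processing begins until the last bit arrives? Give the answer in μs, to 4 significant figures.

L = 66000 bits.
Transmission delay = L/R = 66000 / 50600000 = 1304.35 μs.
Propagation delay = d/s = 36000 m / 300000000 m/s = 120 μs.
Plus processing delay 1.1 ms = 1100 μs.
Total = 2524 μs.

2524 μs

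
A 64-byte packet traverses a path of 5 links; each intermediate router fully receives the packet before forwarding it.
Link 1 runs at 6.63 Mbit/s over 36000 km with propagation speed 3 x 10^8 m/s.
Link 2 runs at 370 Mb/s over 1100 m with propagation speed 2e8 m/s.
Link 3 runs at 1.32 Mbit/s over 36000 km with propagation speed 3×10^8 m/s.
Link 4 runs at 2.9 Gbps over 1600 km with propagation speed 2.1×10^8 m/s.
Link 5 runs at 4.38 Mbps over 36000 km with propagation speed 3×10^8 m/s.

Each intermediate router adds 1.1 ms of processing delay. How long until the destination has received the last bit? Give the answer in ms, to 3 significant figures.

373 ms

L = 64 × 8 = 512 bits.
Transmission delays (L/R per hop): 0.0772247, 0.00138378, 0.387879, 0.000176552, 0.116895 ms; sum = 0.583559 ms.
Propagation delays (d/s per hop): 120, 0.0055, 120, 7.61905, 120 ms; sum = 367.625 ms.
Processing at 4 router(s): 4 × 1.1 ms = 4.4 ms.
End-to-end = 373 ms.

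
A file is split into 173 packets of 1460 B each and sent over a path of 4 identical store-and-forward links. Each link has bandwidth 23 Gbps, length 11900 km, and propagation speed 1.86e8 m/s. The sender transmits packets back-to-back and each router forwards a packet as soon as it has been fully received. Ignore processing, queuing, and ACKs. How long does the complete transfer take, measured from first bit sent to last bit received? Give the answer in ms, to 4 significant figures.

256.0 ms

Per-hop transmission t_tx = L/R = 11680/23000000000 = 0.000507826 ms.
Per-hop propagation t_prop = 11900000/186000000 = 63.9785 ms.
Pipeline fill: first packet needs 4·t_tx to clear all hops; remaining 172 packets each add one t_tx.
Total = (4+173-1)·t_tx + 4·t_prop = 176·0.000507826 + 4·63.9785 = 256.0 ms.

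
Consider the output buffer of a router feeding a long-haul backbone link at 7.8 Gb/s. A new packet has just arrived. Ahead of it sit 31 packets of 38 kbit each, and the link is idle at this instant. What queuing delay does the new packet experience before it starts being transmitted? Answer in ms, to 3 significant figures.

0.151 ms

Each queued packet: L/R = 38000/7800000000 = 0.00487179 ms.
31 queued → 0.151026 ms.
Queuing delay = 0.151 ms.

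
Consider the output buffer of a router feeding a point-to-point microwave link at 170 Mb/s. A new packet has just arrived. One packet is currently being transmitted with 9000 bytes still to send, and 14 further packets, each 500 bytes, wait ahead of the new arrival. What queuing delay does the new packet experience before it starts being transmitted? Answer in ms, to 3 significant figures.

Each queued packet: L/R = 4000/170000000 = 0.0235294 ms.
14 queued → 0.329412 ms.
Plus remaining 72000 bits of current packet: 0.423529 ms.
Queuing delay = 0.753 ms.

0.753 ms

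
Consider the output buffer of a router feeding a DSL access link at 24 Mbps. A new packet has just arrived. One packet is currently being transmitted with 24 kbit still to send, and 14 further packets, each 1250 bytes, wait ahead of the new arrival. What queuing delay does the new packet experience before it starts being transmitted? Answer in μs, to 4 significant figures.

Each queued packet: L/R = 10000/24000000 = 416.667 μs.
14 queued → 5833.33 μs.
Plus remaining 24000 bits of current packet: 1000 μs.
Queuing delay = 6833 μs.

6833 μs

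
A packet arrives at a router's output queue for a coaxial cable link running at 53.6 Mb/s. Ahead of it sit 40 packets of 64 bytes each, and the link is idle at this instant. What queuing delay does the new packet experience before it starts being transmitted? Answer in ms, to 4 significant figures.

0.3821 ms

Each queued packet: L/R = 512/53600000 = 0.00955224 ms.
40 queued → 0.38209 ms.
Queuing delay = 0.3821 ms.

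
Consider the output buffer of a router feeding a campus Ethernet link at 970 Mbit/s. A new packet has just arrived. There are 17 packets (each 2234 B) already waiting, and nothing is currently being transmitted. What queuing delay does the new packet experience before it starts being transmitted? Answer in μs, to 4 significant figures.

Each queued packet: L/R = 17872/970000000 = 18.4247 μs.
17 queued → 313.221 μs.
Queuing delay = 313.2 μs.

313.2 μs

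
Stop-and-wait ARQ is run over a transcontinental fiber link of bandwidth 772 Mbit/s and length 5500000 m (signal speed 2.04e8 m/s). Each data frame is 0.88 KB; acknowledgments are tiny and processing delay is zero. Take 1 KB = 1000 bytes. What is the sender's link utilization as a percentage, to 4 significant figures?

0.01691 %

t_tx = L/R = 7040/772000000 = 9.11917e-06 s.
t_prop = 5500000/204000000 = 0.0269608 s; RTT = 0.0539216 s.
Cycle = t_tx + RTT = 0.0539307 s.
Utilization = t_tx / cycle = 9.11917e-06/0.0539307 = 0.01691 %.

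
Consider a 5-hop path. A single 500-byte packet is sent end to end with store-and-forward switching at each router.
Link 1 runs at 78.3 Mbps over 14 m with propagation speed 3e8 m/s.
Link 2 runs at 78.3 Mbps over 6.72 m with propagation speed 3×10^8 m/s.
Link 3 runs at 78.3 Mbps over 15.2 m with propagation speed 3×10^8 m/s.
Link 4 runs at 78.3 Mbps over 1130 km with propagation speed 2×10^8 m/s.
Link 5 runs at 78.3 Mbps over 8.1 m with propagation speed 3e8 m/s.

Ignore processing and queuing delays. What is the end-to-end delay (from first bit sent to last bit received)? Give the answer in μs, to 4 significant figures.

L = 500 × 8 = 4000 bits.
Transmission delay per hop = L/R = 4000/78300000 = 51.0856 μs; 5 hops → 255.428 μs.
Propagation delays (d/s per hop): 0.0466667, 0.0224, 0.0506667, 5650, 0.027 μs; sum = 5650.15 μs.
End-to-end = 5906 μs.

5906 μs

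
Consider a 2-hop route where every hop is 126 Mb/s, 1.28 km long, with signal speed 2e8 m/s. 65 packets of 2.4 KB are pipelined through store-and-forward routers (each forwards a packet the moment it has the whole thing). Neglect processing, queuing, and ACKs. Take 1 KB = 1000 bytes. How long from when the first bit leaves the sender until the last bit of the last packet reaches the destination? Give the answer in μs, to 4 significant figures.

Per-hop transmission t_tx = L/R = 19200/126000000 = 152.381 μs.
Per-hop propagation t_prop = 1280/200000000 = 6.4 μs.
Pipeline fill: first packet needs 2·t_tx to clear all hops; remaining 64 packets each add one t_tx.
Total = (2+65-1)·t_tx + 2·t_prop = 66·152.381 + 2·6.4 = 10070 μs.

10070 μs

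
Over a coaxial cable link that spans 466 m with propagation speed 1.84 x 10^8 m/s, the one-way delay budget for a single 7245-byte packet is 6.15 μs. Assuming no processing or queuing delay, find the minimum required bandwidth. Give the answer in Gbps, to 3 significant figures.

16.0 Gbps

L = 57960 bits.
Propagation delay = 466 / 184000000 = 2.53261 μs.
Transmission budget = 6.15 − 2.53261 = 3.61739 μs.
R ≥ L / t_tx = 57960 bits / 3.61739e-06 s = 16.0 Gbps.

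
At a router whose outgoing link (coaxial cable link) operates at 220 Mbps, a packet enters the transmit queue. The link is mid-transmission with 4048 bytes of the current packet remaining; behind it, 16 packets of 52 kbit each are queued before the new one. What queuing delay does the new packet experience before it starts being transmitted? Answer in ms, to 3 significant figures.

3.93 ms

Each queued packet: L/R = 52000/220000000 = 0.236364 ms.
16 queued → 3.78182 ms.
Plus remaining 32384 bits of current packet: 0.1472 ms.
Queuing delay = 3.93 ms.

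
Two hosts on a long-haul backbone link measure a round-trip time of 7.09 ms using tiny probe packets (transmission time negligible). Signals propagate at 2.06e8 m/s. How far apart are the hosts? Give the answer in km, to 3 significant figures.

One-way propagation = RTT/2 = 3.545 ms.
d = s × t = 206000000 × 0.003545 = 730 km.

730 km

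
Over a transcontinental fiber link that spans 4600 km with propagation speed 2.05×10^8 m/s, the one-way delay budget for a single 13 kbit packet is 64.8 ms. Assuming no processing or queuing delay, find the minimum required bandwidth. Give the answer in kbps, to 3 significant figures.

Propagation delay = 4600000 / 2.05e+08 = 22.439 ms.
Transmission budget = 64.8 − 22.439 = 42.361 ms.
R ≥ L / t_tx = 13000 bits / 0.042361 s = 307 kbps.

307 kbps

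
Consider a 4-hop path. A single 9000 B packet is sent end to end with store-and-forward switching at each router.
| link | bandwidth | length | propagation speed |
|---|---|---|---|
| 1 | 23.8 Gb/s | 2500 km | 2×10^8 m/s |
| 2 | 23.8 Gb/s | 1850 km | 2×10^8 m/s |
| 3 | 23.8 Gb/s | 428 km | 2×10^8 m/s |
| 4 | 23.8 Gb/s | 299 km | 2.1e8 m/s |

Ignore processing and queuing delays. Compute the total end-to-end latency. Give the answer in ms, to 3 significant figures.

25.3 ms

L = 9000 × 8 = 72000 bits.
Transmission delay per hop = L/R = 72000/23800000000 = 0.00302521 ms; 4 hops → 0.0121008 ms.
Propagation delays (d/s per hop): 12.5, 9.25, 2.14, 1.42381 ms; sum = 25.3138 ms.
End-to-end = 25.3 ms.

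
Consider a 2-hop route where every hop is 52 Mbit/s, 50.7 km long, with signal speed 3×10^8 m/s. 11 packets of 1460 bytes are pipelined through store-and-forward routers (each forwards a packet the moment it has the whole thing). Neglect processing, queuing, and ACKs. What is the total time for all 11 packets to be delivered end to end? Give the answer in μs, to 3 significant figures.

3030 μs

Per-hop transmission t_tx = L/R = 11680/52000000 = 224.615 μs.
Per-hop propagation t_prop = 50700/300000000 = 169 μs.
Pipeline fill: first packet needs 2·t_tx to clear all hops; remaining 10 packets each add one t_tx.
Total = (2+11-1)·t_tx + 2·t_prop = 12·224.615 + 2·169 = 3030 μs.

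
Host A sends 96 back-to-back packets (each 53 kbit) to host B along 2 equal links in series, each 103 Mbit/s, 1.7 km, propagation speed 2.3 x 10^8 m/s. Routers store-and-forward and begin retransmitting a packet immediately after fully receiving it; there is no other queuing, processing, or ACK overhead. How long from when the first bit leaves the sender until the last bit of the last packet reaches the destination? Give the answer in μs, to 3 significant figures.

49900 μs

Per-hop transmission t_tx = L/R = 53000/103000000 = 514.563 μs.
Per-hop propagation t_prop = 1700/2.3e+08 = 7.3913 μs.
Pipeline fill: first packet needs 2·t_tx to clear all hops; remaining 95 packets each add one t_tx.
Total = (2+96-1)·t_tx + 2·t_prop = 97·514.563 + 2·7.3913 = 49900 μs.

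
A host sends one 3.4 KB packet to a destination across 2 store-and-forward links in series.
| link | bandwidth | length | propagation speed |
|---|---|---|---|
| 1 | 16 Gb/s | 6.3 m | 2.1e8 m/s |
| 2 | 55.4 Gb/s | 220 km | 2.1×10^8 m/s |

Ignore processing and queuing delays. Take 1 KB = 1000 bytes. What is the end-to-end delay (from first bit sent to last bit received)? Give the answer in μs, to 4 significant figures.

1050 μs

L = 27200 bits.
Transmission delays (L/R per hop): 1.7, 0.490975 μs; sum = 2.19097 μs.
Propagation delays (d/s per hop): 0.03, 1047.62 μs; sum = 1047.65 μs.
End-to-end = 1050 μs.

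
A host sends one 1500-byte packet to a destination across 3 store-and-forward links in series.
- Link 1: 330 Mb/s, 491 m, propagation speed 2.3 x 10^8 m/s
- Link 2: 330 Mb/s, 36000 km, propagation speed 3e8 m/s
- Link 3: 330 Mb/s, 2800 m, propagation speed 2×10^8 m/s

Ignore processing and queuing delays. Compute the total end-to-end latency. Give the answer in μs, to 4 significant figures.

120100 μs

L = 1500 × 8 = 12000 bits.
Transmission delay per hop = L/R = 12000/330000000 = 36.3636 μs; 3 hops → 109.091 μs.
Propagation delays (d/s per hop): 2.13478, 120000, 14 μs; sum = 120016 μs.
End-to-end = 120100 μs.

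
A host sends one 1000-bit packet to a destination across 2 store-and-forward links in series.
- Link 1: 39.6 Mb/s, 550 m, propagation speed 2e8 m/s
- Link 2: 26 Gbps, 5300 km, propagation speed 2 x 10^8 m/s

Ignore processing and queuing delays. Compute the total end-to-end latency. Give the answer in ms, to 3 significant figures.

Transmission delays (L/R per hop): 0.0252525, 3.84615e-05 ms; sum = 0.025291 ms.
Propagation delays (d/s per hop): 0.00275, 26.5 ms; sum = 26.5028 ms.
End-to-end = 26.5 ms.

26.5 ms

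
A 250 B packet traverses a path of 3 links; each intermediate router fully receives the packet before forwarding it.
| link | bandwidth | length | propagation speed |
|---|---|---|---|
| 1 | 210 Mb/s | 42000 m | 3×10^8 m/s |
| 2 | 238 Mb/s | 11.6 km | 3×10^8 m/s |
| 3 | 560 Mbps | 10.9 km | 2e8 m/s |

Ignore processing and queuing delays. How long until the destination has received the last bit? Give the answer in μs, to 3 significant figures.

L = 250 × 8 = 2000 bits.
Transmission delays (L/R per hop): 9.52381, 8.40336, 3.57143 μs; sum = 21.4986 μs.
Propagation delays (d/s per hop): 140, 38.6667, 54.5 μs; sum = 233.167 μs.
End-to-end = 255 μs.

255 μs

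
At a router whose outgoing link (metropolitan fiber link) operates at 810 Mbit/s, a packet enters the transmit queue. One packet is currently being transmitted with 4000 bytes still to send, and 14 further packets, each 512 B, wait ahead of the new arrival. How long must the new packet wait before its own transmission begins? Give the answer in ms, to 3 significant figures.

Each queued packet: L/R = 4096/810000000 = 0.00505679 ms.
14 queued → 0.0707951 ms.
Plus remaining 32000 bits of current packet: 0.0395062 ms.
Queuing delay = 0.110 ms.

0.110 ms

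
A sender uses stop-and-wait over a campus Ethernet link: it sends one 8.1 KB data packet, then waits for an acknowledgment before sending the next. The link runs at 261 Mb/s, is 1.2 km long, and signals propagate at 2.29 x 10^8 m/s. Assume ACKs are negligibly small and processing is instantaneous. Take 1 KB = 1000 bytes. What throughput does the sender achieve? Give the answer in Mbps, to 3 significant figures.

250 Mbps

t_tx = L/R = 64800/261000000 = 0.000248276 s.
t_prop = 1200/229000000 = 5.24017e-06 s; RTT = 1.04803e-05 s.
Cycle = t_tx + RTT = 0.000258756 s.
Throughput = L / cycle = 64800 / 0.000258756 = 250 Mbps.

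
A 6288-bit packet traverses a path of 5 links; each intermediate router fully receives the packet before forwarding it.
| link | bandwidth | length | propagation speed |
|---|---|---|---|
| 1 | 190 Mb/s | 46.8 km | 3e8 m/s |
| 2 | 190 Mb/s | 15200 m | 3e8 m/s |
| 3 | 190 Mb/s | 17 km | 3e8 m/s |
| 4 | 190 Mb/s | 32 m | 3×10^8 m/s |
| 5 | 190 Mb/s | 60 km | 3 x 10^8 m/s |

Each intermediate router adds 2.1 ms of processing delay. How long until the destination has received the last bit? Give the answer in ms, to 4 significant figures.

9.029 ms

Transmission delay per hop = L/R = 6288/190000000 = 0.0330947 ms; 5 hops → 0.165474 ms.
Propagation delays (d/s per hop): 0.156, 0.0506667, 0.0566667, 0.000106667, 0.2 ms; sum = 0.46344 ms.
Processing at 4 router(s): 4 × 2.1 ms = 8.4 ms.
End-to-end = 9.029 ms.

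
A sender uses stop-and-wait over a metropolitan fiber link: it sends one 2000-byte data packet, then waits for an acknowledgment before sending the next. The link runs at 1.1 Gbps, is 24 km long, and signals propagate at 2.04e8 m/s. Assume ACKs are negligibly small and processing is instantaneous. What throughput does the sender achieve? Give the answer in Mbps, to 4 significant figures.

t_tx = L/R = 16000/1100000000 = 1.45455e-05 s.
t_prop = 24000/204000000 = 0.000117647 s; RTT = 0.000235294 s.
Cycle = t_tx + RTT = 0.00024984 s.
Throughput = L / cycle = 16000 / 0.00024984 = 64.04 Mbps.

64.04 Mbps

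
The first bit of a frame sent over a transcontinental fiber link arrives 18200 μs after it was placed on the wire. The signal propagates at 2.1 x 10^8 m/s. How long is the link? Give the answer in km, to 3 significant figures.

3820 km

d = s × t_prop = 210000000 × 0.0182 = 3820 km.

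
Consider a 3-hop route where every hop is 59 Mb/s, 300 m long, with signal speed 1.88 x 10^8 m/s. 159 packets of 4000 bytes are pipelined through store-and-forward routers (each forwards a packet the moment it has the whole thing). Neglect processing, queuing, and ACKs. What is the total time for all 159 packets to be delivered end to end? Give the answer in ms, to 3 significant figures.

87.3 ms

Per-hop transmission t_tx = L/R = 32000/59000000 = 0.542373 ms.
Per-hop propagation t_prop = 300/188000000 = 0.00159574 ms.
Pipeline fill: first packet needs 3·t_tx to clear all hops; remaining 158 packets each add one t_tx.
Total = (3+159-1)·t_tx + 3·t_prop = 161·0.542373 + 3·0.00159574 = 87.3 ms.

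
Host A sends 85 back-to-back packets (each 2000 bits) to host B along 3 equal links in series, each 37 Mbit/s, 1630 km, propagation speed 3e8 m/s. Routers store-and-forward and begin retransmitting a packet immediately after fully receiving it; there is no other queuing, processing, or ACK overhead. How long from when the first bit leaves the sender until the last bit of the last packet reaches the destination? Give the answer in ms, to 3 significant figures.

Per-hop transmission t_tx = L/R = 2000/37000000 = 0.0540541 ms.
Per-hop propagation t_prop = 1630000/300000000 = 5.43333 ms.
Pipeline fill: first packet needs 3·t_tx to clear all hops; remaining 84 packets each add one t_tx.
Total = (3+85-1)·t_tx + 3·t_prop = 87·0.0540541 + 3·5.43333 = 21.0 ms.

21.0 ms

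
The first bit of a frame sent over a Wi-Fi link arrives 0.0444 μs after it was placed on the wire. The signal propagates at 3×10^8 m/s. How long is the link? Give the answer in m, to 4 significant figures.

d = s × t_prop = 300000000 × 4.44e-08 = 13.32 m.

13.32 m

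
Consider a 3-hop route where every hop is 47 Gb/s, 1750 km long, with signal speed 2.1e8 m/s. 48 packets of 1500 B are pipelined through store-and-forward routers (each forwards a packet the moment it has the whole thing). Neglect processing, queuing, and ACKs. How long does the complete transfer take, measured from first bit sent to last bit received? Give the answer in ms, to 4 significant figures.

25.01 ms

Per-hop transmission t_tx = L/R = 12000/47000000000 = 0.000255319 ms.
Per-hop propagation t_prop = 1750000/210000000 = 8.33333 ms.
Pipeline fill: first packet needs 3·t_tx to clear all hops; remaining 47 packets each add one t_tx.
Total = (3+48-1)·t_tx + 3·t_prop = 50·0.000255319 + 3·8.33333 = 25.01 ms.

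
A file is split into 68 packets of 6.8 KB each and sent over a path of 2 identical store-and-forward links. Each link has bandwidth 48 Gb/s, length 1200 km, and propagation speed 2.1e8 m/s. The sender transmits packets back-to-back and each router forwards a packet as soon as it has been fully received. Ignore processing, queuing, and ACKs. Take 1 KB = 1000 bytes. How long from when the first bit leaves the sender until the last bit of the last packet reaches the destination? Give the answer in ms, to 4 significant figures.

Per-hop transmission t_tx = L/R = 54400/48000000000 = 0.00113333 ms.
Per-hop propagation t_prop = 1200000/210000000 = 5.71429 ms.
Pipeline fill: first packet needs 2·t_tx to clear all hops; remaining 67 packets each add one t_tx.
Total = (2+68-1)·t_tx + 2·t_prop = 69·0.00113333 + 2·5.71429 = 11.51 ms.

11.51 ms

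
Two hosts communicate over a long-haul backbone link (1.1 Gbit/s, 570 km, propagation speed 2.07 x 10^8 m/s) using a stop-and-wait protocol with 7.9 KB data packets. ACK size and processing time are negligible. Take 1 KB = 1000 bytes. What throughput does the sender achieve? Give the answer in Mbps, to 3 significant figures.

t_tx = L/R = 63200/1100000000 = 5.74545e-05 s.
t_prop = 570000/2.07e+08 = 0.00275362 s; RTT = 0.00550725 s.
Cycle = t_tx + RTT = 0.0055647 s.
Throughput = L / cycle = 63200 / 0.0055647 = 11.4 Mbps.

11.4 Mbps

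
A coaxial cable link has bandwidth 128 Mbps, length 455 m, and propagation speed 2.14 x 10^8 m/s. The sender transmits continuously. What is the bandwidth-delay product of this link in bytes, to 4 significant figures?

Propagation delay = 455 / 214000000 = 2.12617e-06 s.
BDP = R × t_prop = 128000000 × 2.12617e-06 = 272.15 bits.
In bytes: 272.15/8 = 34.02 bytes.

34.02 bytes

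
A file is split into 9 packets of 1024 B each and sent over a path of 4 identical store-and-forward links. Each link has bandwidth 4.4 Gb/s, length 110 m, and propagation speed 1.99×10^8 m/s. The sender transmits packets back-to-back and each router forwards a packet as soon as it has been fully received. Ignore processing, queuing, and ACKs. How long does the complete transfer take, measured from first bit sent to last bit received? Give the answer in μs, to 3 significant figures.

24.6 μs

Per-hop transmission t_tx = L/R = 8192/4400000000 = 1.86182 μs.
Per-hop propagation t_prop = 110/199000000 = 0.552764 μs.
Pipeline fill: first packet needs 4·t_tx to clear all hops; remaining 8 packets each add one t_tx.
Total = (4+9-1)·t_tx + 4·t_prop = 12·1.86182 + 4·0.552764 = 24.6 μs.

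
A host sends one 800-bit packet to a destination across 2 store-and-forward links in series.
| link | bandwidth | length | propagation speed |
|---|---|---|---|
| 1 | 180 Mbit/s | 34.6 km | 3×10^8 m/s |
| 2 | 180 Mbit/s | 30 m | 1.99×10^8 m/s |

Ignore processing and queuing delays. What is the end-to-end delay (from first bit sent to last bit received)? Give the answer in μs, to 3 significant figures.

124 μs

Transmission delay per hop = L/R = 800/180000000 = 4.44444 μs; 2 hops → 8.88889 μs.
Propagation delays (d/s per hop): 115.333, 0.150754 μs; sum = 115.484 μs.
End-to-end = 124 μs.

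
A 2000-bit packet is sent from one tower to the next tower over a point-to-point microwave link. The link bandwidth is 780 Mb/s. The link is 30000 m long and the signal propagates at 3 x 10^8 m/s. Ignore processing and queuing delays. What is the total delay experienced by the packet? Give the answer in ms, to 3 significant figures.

0.103 ms

Transmission delay = L/R = 2000 / 780000000 = 0.0025641 ms.
Propagation delay = d/s = 30000 m / 300000000 m/s = 0.1 ms.
Total = 0.103 ms.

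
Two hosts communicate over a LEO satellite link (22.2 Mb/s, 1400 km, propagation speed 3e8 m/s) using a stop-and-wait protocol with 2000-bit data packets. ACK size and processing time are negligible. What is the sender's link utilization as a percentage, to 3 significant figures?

0.956 %

t_tx = L/R = 2000/22200000 = 9.00901e-05 s.
t_prop = 1400000/300000000 = 0.00466667 s; RTT = 0.00933333 s.
Cycle = t_tx + RTT = 0.00942342 s.
Utilization = t_tx / cycle = 9.00901e-05/0.00942342 = 0.956 %.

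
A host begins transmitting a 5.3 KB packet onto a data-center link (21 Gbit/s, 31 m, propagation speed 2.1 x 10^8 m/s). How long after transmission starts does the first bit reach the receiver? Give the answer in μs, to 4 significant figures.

0.1476 μs

First bit experiences only propagation delay: d/s = 31/210000000 = 0.1476 μs.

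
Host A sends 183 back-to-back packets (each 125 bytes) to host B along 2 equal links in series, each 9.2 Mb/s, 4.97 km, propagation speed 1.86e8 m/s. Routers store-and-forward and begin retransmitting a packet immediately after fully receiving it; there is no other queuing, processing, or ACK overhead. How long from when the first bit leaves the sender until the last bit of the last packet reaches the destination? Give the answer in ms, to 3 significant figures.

20.1 ms

Per-hop transmission t_tx = L/R = 1000/9200000 = 0.108696 ms.
Per-hop propagation t_prop = 4970/186000000 = 0.0267204 ms.
Pipeline fill: first packet needs 2·t_tx to clear all hops; remaining 182 packets each add one t_tx.
Total = (2+183-1)·t_tx + 2·t_prop = 184·0.108696 + 2·0.0267204 = 20.1 ms.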